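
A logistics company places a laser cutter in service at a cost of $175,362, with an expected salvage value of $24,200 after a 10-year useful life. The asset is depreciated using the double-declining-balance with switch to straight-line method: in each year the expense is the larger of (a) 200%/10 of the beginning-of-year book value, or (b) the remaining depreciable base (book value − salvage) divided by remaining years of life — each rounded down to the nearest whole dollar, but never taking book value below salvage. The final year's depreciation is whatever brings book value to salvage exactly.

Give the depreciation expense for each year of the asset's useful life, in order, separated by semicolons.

Depreciable base = $175,362 − $24,200 = $151,162.
Year 1: DB = ⌊$175,362 × 200%/10⌋ = $35,072; SL = ⌊$151,162/10⌋ = $15,116 → take DB $35,072. Book value $140,290.
Year 2: DB = ⌊$140,290 × 200%/10⌋ = $28,058; SL = ⌊$116,090/9⌋ = $12,898 → take DB $28,058. Book value $112,232.
Year 3: DB = ⌊$112,232 × 200%/10⌋ = $22,446; SL = ⌊$88,032/8⌋ = $11,004 → take DB $22,446. Book value $89,786.
Year 4: DB = ⌊$89,786 × 200%/10⌋ = $17,957; SL = ⌊$65,586/7⌋ = $9,369 → take DB $17,957. Book value $71,829.
Year 5: DB = ⌊$71,829 × 200%/10⌋ = $14,365; SL = ⌊$47,629/6⌋ = $7,938 → take DB $14,365. Book value $57,464.
Year 6: DB = ⌊$57,464 × 200%/10⌋ = $11,492; SL = ⌊$33,264/5⌋ = $6,652 → take DB $11,492. Book value $45,972.
Year 7: DB = ⌊$45,972 × 200%/10⌋ = $9,194; SL = ⌊$21,772/4⌋ = $5,443 → take DB $9,194. Book value $36,778.
Year 8: DB = ⌊$36,778 × 200%/10⌋ = $7,355; SL = ⌊$12,578/3⌋ = $4,192 → take DB $7,355. Book value $29,423.
Year 9: DB = ⌊$29,423 × 200%/10⌋ = $5,884; SL = ⌊$5,223/2⌋ = $2,611 → take DB $5,884, capped at $5,223. Book value $24,200.
Year 10 (final): $24,200 − $24,200 = $0. Book value $24,200.

$35,072; $28,058; $22,446; $17,957; $14,365; $11,492; $9,194; $7,355; $5,223; $0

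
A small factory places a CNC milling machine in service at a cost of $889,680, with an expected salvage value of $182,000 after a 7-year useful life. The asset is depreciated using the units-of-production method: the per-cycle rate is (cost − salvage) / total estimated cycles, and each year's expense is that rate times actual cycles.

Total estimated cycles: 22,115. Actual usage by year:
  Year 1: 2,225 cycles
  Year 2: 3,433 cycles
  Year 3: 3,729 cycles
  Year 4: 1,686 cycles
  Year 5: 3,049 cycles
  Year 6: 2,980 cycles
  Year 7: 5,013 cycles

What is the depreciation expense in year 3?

$119,328

Depreciable base = $889,680 − $182,000 = $707,680.
Rate = $707,680 / 22,115 cycles = $32 per cycle.
Year 1: 2,225 × $32 = $71,200. Book value $818,480.
Year 2: 3,433 × $32 = $109,856. Book value $708,624.
Year 3: 3,729 × $32 = $119,328. Book value $589,296.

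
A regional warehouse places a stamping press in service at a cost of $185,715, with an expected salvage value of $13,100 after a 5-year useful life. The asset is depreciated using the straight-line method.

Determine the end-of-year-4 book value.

$47,623

Depreciable base = $185,715 − $13,100 = $172,615.
Annual expense = $172,615 / 5 = $34,523.
End of year 1: book value $151,192.
End of year 2: book value $116,669.
End of year 3: book value $82,146.
End of year 4: book value $47,623.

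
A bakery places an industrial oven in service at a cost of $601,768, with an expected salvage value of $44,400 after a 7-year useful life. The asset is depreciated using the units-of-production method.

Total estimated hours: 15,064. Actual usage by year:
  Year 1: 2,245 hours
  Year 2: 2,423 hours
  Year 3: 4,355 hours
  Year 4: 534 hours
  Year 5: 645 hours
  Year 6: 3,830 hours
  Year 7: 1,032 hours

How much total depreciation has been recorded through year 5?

Depreciable base = $601,768 − $44,400 = $557,368.
Rate = $557,368 / 15,064 hours = $37 per hour.
Year 1: 2,245 × $37 = $83,065. Book value $518,703.
Year 2: 2,423 × $37 = $89,651. Book value $429,052.
Year 3: 4,355 × $37 = $161,135. Book value $267,917.
Year 4: 534 × $37 = $19,758. Book value $248,159.
Year 5: 645 × $37 = $23,865. Book value $224,294.
Accumulated through year 5 = $601,768 − $224,294 = $377,474.

$377,474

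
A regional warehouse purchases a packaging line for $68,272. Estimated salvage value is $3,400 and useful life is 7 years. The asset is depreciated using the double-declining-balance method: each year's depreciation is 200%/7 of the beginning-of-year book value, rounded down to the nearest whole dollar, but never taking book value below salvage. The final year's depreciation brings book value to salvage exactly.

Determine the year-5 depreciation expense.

Depreciable base = $68,272 − $3,400 = $64,872.
Year 1: ⌊$68,272 × 200%/7⌋ = $19,506. Book value $48,766.
Year 2: ⌊$48,766 × 200%/7⌋ = $13,933. Book value $34,833.
Year 3: ⌊$34,833 × 200%/7⌋ = $9,952. Book value $24,881.
Year 4: ⌊$24,881 × 200%/7⌋ = $7,108. Book value $17,773.
Year 5: ⌊$17,773 × 200%/7⌋ = $5,078. Book value $12,695.

$5,078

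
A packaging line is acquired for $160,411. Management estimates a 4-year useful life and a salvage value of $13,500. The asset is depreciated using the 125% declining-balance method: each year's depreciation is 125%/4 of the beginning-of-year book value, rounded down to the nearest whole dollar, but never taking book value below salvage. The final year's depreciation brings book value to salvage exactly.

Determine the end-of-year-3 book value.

$52,127

Depreciable base = $160,411 − $13,500 = $146,911.
Year 1: ⌊$160,411 × 125%/4⌋ = $50,128. Book value $110,283.
Year 2: ⌊$110,283 × 125%/4⌋ = $34,463. Book value $75,820.
Year 3: ⌊$75,820 × 125%/4⌋ = $23,693. Book value $52,127.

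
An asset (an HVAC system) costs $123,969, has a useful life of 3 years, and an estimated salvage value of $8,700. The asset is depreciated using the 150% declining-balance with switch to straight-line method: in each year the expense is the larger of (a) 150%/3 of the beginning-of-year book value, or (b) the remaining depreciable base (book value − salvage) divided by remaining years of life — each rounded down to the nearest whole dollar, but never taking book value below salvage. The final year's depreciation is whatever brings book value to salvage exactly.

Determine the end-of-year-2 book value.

$30,993

Depreciable base = $123,969 − $8,700 = $115,269.
Year 1: DB = ⌊$123,969 × 150%/3⌋ = $61,984; SL = ⌊$115,269/3⌋ = $38,423 → take DB $61,984. Book value $61,985.
Year 2: DB = ⌊$61,985 × 150%/3⌋ = $30,992; SL = ⌊$53,285/2⌋ = $26,642 → take DB $30,992. Book value $30,993.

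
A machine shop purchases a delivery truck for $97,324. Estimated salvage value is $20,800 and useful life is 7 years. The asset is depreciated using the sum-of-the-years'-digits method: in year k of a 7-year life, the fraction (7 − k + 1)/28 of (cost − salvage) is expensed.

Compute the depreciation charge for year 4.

$10,932

Depreciable base = $97,324 − $20,800 = $76,524.
Sum of the years' digits = 7+6+5+4+3+2+1 = 28.
Year 1: $76,524 × 7/28 = $19,131. Book value $78,193.
Year 2: $76,524 × 6/28 = $16,398. Book value $61,795.
Year 3: $76,524 × 5/28 = $13,665. Book value $48,130.
Year 4: $76,524 × 4/28 = $10,932. Book value $37,198.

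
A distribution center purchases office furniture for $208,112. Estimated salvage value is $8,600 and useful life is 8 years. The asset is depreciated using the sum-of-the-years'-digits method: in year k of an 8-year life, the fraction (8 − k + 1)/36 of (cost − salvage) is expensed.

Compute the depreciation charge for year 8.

Depreciable base = $208,112 − $8,600 = $199,512.
Sum of the years' digits = 8+7+6+5+4+3+2+1 = 36.
Year 1: $199,512 × 8/36 = $44,336. Book value $163,776.
Year 2: $199,512 × 7/36 = $38,794. Book value $124,982.
Year 3: $199,512 × 6/36 = $33,252. Book value $91,730.
Year 4: $199,512 × 5/36 = $27,710. Book value $64,020.
Year 5: $199,512 × 4/36 = $22,168. Book value $41,852.
Year 6: $199,512 × 3/36 = $16,626. Book value $25,226.
Year 7: $199,512 × 2/36 = $11,084. Book value $14,142.
Year 8: $199,512 × 1/36 = $5,542. Book value $8,600.

$5,542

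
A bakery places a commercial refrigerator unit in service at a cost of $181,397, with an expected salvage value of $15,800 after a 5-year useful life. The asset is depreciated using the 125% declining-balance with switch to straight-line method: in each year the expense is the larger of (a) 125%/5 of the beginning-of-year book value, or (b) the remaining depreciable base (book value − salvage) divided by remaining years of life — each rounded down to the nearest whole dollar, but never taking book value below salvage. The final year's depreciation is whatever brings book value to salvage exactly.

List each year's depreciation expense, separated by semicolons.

$45,349; $34,012; $28,745; $28,745; $28,746

Depreciable base = $181,397 − $15,800 = $165,597.
Year 1: DB = ⌊$181,397 × 125%/5⌋ = $45,349; SL = ⌊$165,597/5⌋ = $33,119 → take DB $45,349. Book value $136,048.
Year 2: DB = ⌊$136,048 × 125%/5⌋ = $34,012; SL = ⌊$120,248/4⌋ = $30,062 → take DB $34,012. Book value $102,036.
Year 3: DB = ⌊$102,036 × 125%/5⌋ = $25,509; SL = ⌊$86,236/3⌋ = $28,745 → take SL $28,745. Book value $73,291.
Year 4: DB = ⌊$73,291 × 125%/5⌋ = $18,322; SL = ⌊$57,491/2⌋ = $28,745 → take SL $28,745. Book value $44,546.
Year 5 (final): $44,546 − $15,800 = $28,746. Book value $15,800.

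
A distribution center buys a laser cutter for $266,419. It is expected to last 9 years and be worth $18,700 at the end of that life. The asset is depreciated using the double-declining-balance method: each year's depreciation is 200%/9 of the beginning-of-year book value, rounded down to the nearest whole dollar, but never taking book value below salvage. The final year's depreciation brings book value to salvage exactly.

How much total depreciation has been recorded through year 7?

Depreciable base = $266,419 − $18,700 = $247,719.
Year 1: ⌊$266,419 × 200%/9⌋ = $59,204. Book value $207,215.
Year 2: ⌊$207,215 × 200%/9⌋ = $46,047. Book value $161,168.
Year 3: ⌊$161,168 × 200%/9⌋ = $35,815. Book value $125,353.
Year 4: ⌊$125,353 × 200%/9⌋ = $27,856. Book value $97,497.
Year 5: ⌊$97,497 × 200%/9⌋ = $21,666. Book value $75,831.
Year 6: ⌊$75,831 × 200%/9⌋ = $16,851. Book value $58,980.
Year 7: ⌊$58,980 × 200%/9⌋ = $13,106. Book value $45,874.
Accumulated through year 7 = $266,419 − $45,874 = $220,545.

$220,545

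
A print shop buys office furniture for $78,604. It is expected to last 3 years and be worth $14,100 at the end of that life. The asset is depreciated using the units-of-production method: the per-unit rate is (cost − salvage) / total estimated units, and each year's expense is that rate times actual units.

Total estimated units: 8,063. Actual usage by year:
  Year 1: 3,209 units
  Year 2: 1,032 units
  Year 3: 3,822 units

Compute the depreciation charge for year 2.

Depreciable base = $78,604 − $14,100 = $64,504.
Rate = $64,504 / 8,063 units = $8 per unit.
Year 1: 3,209 × $8 = $25,672. Book value $52,932.
Year 2: 1,032 × $8 = $8,256. Book value $44,676.

$8,256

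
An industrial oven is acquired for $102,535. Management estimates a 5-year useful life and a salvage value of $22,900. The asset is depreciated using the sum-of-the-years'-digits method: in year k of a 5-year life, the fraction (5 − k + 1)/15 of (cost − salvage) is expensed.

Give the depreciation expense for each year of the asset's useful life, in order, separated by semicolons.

Depreciable base = $102,535 − $22,900 = $79,635.
Sum of the years' digits = 5+4+3+2+1 = 15.
Year 1: $79,635 × 5/15 = $26,545. Book value $75,990.
Year 2: $79,635 × 4/15 = $21,236. Book value $54,754.
Year 3: $79,635 × 3/15 = $15,927. Book value $38,827.
Year 4: $79,635 × 2/15 = $10,618. Book value $28,209.
Year 5: $79,635 × 1/15 = $5,309. Book value $22,900.

$26,545; $21,236; $15,927; $10,618; $5,309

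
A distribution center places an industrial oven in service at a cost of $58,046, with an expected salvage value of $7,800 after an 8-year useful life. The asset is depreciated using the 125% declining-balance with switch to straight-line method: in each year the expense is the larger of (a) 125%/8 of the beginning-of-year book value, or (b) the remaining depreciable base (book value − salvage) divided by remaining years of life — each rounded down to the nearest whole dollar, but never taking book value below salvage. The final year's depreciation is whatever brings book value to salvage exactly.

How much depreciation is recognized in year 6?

Depreciable base = $58,046 − $7,800 = $50,246.
Year 1: DB = ⌊$58,046 × 125%/8⌋ = $9,069; SL = ⌊$50,246/8⌋ = $6,280 → take DB $9,069. Book value $48,977.
Year 2: DB = ⌊$48,977 × 125%/8⌋ = $7,652; SL = ⌊$41,177/7⌋ = $5,882 → take DB $7,652. Book value $41,325.
Year 3: DB = ⌊$41,325 × 125%/8⌋ = $6,457; SL = ⌊$33,525/6⌋ = $5,587 → take DB $6,457. Book value $34,868.
Year 4: DB = ⌊$34,868 × 125%/8⌋ = $5,448; SL = ⌊$27,068/5⌋ = $5,413 → take DB $5,448. Book value $29,420.
Year 5: DB = ⌊$29,420 × 125%/8⌋ = $4,596; SL = ⌊$21,620/4⌋ = $5,405 → take SL $5,405. Book value $24,015.
Year 6: DB = ⌊$24,015 × 125%/8⌋ = $3,752; SL = ⌊$16,215/3⌋ = $5,405 → take SL $5,405. Book value $18,610.

$5,405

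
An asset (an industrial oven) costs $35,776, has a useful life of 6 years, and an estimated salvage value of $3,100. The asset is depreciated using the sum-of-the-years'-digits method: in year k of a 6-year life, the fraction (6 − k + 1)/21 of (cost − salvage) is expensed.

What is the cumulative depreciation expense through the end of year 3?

Depreciable base = $35,776 − $3,100 = $32,676.
Sum of the years' digits = 6+5+4+3+2+1 = 21.
Year 1: $32,676 × 6/21 = $9,336. Book value $26,440.
Year 2: $32,676 × 5/21 = $7,780. Book value $18,660.
Year 3: $32,676 × 4/21 = $6,224. Book value $12,436.
Accumulated through year 3 = $35,776 − $12,436 = $23,340.

$23,340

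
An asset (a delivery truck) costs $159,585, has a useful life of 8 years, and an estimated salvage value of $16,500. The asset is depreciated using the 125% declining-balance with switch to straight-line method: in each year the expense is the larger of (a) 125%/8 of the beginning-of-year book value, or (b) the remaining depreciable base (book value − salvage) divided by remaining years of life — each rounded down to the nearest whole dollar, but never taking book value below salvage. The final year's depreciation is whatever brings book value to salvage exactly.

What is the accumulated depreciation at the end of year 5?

Depreciable base = $159,585 − $16,500 = $143,085.
Year 1: DB = ⌊$159,585 × 125%/8⌋ = $24,935; SL = ⌊$143,085/8⌋ = $17,885 → take DB $24,935. Book value $134,650.
Year 2: DB = ⌊$134,650 × 125%/8⌋ = $21,039; SL = ⌊$118,150/7⌋ = $16,878 → take DB $21,039. Book value $113,611.
Year 3: DB = ⌊$113,611 × 125%/8⌋ = $17,751; SL = ⌊$97,111/6⌋ = $16,185 → take DB $17,751. Book value $95,860.
Year 4: DB = ⌊$95,860 × 125%/8⌋ = $14,978; SL = ⌊$79,360/5⌋ = $15,872 → take SL $15,872. Book value $79,988.
Year 5: DB = ⌊$79,988 × 125%/8⌋ = $12,498; SL = ⌊$63,488/4⌋ = $15,872 → take SL $15,872. Book value $64,116.
Accumulated through year 5 = $159,585 − $64,116 = $95,469.

$95,469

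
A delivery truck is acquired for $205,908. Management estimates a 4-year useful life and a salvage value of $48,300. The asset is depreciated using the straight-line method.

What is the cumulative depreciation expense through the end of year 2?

$78,804

Depreciable base = $205,908 − $48,300 = $157,608.
Annual expense = $157,608 / 4 = $39,402.
End of year 1: book value $166,506.
End of year 2: book value $127,104.
Accumulated through year 2 = $205,908 − $127,104 = $78,804.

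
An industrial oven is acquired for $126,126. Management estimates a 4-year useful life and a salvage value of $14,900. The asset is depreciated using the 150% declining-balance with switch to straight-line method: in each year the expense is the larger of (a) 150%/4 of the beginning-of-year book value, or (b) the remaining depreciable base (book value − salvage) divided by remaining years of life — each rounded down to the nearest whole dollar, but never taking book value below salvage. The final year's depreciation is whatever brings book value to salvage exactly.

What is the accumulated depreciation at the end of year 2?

Depreciable base = $126,126 − $14,900 = $111,226.
Year 1: DB = ⌊$126,126 × 150%/4⌋ = $47,297; SL = ⌊$111,226/4⌋ = $27,806 → take DB $47,297. Book value $78,829.
Year 2: DB = ⌊$78,829 × 150%/4⌋ = $29,560; SL = ⌊$63,929/3⌋ = $21,309 → take DB $29,560. Book value $49,269.
Accumulated through year 2 = $126,126 − $49,269 = $76,857.

$76,857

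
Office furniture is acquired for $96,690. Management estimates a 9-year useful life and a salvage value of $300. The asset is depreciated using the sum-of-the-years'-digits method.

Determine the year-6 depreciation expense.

$8,568

Depreciable base = $96,690 − $300 = $96,390.
Sum of the years' digits = 9+8+7+6+5+4+3+2+1 = 45.
Year 1: $96,390 × 9/45 = $19,278. Book value $77,412.
Year 2: $96,390 × 8/45 = $17,136. Book value $60,276.
Year 3: $96,390 × 7/45 = $14,994. Book value $45,282.
Year 4: $96,390 × 6/45 = $12,852. Book value $32,430.
Year 5: $96,390 × 5/45 = $10,710. Book value $21,720.
Year 6: $96,390 × 4/45 = $8,568. Book value $13,152.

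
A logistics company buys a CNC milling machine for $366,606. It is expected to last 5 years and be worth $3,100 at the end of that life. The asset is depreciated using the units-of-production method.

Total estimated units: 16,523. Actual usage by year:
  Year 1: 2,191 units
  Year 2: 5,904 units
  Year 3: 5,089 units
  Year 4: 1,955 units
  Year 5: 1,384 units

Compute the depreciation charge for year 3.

$111,958

Depreciable base = $366,606 − $3,100 = $363,506.
Rate = $363,506 / 16,523 units = $22 per unit.
Year 1: 2,191 × $22 = $48,202. Book value $318,404.
Year 2: 5,904 × $22 = $129,888. Book value $188,516.
Year 3: 5,089 × $22 = $111,958. Book value $76,558.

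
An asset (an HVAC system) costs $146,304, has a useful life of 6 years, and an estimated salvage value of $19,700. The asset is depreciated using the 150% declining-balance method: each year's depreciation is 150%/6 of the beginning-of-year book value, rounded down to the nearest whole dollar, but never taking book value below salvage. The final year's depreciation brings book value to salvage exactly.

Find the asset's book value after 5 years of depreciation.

Depreciable base = $146,304 − $19,700 = $126,604.
Year 1: ⌊$146,304 × 150%/6⌋ = $36,576. Book value $109,728.
Year 2: ⌊$109,728 × 150%/6⌋ = $27,432. Book value $82,296.
Year 3: ⌊$82,296 × 150%/6⌋ = $20,574. Book value $61,722.
Year 4: ⌊$61,722 × 150%/6⌋ = $15,430. Book value $46,292.
Year 5: ⌊$46,292 × 150%/6⌋ = $11,573. Book value $34,719.

$34,719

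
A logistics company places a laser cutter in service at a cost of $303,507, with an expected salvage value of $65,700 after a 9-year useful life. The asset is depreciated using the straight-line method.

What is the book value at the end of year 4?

Depreciable base = $303,507 − $65,700 = $237,807.
Annual expense = $237,807 / 9 = $26,423.
End of year 1: book value $277,084.
End of year 2: book value $250,661.
End of year 3: book value $224,238.
End of year 4: book value $197,815.

$197,815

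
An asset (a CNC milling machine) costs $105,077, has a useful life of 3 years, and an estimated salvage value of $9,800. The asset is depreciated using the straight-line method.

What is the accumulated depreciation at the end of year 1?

Depreciable base = $105,077 − $9,800 = $95,277.
Annual expense = $95,277 / 3 = $31,759.
End of year 1: book value $73,318.
Accumulated through year 1 = $105,077 − $73,318 = $31,759.

$31,759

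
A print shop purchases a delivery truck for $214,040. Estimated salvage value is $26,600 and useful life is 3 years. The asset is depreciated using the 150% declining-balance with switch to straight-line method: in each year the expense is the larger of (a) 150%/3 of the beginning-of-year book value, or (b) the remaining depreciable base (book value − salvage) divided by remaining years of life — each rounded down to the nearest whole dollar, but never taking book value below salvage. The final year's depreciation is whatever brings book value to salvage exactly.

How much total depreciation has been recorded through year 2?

Depreciable base = $214,040 − $26,600 = $187,440.
Year 1: DB = ⌊$214,040 × 150%/3⌋ = $107,020; SL = ⌊$187,440/3⌋ = $62,480 → take DB $107,020. Book value $107,020.
Year 2: DB = ⌊$107,020 × 150%/3⌋ = $53,510; SL = ⌊$80,420/2⌋ = $40,210 → take DB $53,510. Book value $53,510.
Accumulated through year 2 = $214,040 − $53,510 = $160,530.

$160,530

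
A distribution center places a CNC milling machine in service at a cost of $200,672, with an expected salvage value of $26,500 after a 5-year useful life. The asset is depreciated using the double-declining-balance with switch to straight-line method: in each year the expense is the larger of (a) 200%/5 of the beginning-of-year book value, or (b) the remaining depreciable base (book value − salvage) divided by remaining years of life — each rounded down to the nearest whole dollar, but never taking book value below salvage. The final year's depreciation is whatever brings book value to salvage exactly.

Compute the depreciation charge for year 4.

Depreciable base = $200,672 − $26,500 = $174,172.
Year 1: DB = ⌊$200,672 × 200%/5⌋ = $80,268; SL = ⌊$174,172/5⌋ = $34,834 → take DB $80,268. Book value $120,404.
Year 2: DB = ⌊$120,404 × 200%/5⌋ = $48,161; SL = ⌊$93,904/4⌋ = $23,476 → take DB $48,161. Book value $72,243.
Year 3: DB = ⌊$72,243 × 200%/5⌋ = $28,897; SL = ⌊$45,743/3⌋ = $15,247 → take DB $28,897. Book value $43,346.
Year 4: DB = ⌊$43,346 × 200%/5⌋ = $17,338; SL = ⌊$16,846/2⌋ = $8,423 → take DB $17,338, capped at $16,846. Book value $26,500.

$16,846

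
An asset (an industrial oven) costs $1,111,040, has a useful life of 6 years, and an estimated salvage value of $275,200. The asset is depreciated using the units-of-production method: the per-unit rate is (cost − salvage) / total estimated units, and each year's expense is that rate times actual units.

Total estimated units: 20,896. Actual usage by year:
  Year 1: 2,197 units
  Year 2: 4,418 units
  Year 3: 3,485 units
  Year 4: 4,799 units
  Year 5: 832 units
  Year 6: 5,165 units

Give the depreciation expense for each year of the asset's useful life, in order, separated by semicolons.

$87,880; $176,720; $139,400; $191,960; $33,280; $206,600

Depreciable base = $1,111,040 − $275,200 = $835,840.
Rate = $835,840 / 20,896 units = $40 per unit.
Year 1: 2,197 × $40 = $87,880. Book value $1,023,160.
Year 2: 4,418 × $40 = $176,720. Book value $846,440.
Year 3: 3,485 × $40 = $139,400. Book value $707,040.
Year 4: 4,799 × $40 = $191,960. Book value $515,080.
Year 5: 832 × $40 = $33,280. Book value $481,800.
Year 6: 5,165 × $40 = $206,600. Book value $275,200.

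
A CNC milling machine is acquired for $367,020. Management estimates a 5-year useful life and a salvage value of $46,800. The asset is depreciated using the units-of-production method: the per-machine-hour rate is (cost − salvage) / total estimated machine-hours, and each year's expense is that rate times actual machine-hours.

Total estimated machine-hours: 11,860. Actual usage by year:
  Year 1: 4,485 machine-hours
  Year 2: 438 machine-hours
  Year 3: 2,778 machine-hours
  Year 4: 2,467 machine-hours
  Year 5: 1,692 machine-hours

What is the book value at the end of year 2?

$234,099

Depreciable base = $367,020 − $46,800 = $320,220.
Rate = $320,220 / 11,860 machine-hours = $27 per machine-hour.
Year 1: 4,485 × $27 = $121,095. Book value $245,925.
Year 2: 438 × $27 = $11,826. Book value $234,099.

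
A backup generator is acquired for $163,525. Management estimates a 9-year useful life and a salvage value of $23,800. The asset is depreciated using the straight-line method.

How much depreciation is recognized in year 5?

Depreciable base = $163,525 − $23,800 = $139,725.
Annual expense = $139,725 / 9 = $15,525.

$15,525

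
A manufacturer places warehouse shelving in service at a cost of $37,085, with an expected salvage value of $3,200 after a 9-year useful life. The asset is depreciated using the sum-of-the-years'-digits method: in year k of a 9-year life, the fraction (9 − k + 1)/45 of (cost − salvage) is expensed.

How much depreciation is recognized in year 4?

Depreciable base = $37,085 − $3,200 = $33,885.
Sum of the years' digits = 9+8+7+6+5+4+3+2+1 = 45.
Year 1: $33,885 × 9/45 = $6,777. Book value $30,308.
Year 2: $33,885 × 8/45 = $6,024. Book value $24,284.
Year 3: $33,885 × 7/45 = $5,271. Book value $19,013.
Year 4: $33,885 × 6/45 = $4,518. Book value $14,495.

$4,518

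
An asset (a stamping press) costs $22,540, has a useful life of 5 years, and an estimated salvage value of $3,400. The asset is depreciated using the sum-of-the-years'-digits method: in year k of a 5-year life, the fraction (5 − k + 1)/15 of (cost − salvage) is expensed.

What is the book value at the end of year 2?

Depreciable base = $22,540 − $3,400 = $19,140.
Sum of the years' digits = 5+4+3+2+1 = 15.
Year 1: $19,140 × 5/15 = $6,380. Book value $16,160.
Year 2: $19,140 × 4/15 = $5,104. Book value $11,056.

$11,056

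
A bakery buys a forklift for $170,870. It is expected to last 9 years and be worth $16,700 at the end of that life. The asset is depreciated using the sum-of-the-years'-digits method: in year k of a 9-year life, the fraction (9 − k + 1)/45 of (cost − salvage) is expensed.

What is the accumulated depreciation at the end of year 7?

Depreciable base = $170,870 − $16,700 = $154,170.
Sum of the years' digits = 9+8+7+6+5+4+3+2+1 = 45.
Year 1: $154,170 × 9/45 = $30,834. Book value $140,036.
Year 2: $154,170 × 8/45 = $27,408. Book value $112,628.
Year 3: $154,170 × 7/45 = $23,982. Book value $88,646.
Year 4: $154,170 × 6/45 = $20,556. Book value $68,090.
Year 5: $154,170 × 5/45 = $17,130. Book value $50,960.
Year 6: $154,170 × 4/45 = $13,704. Book value $37,256.
Year 7: $154,170 × 3/45 = $10,278. Book value $26,978.
Accumulated through year 7 = $170,870 − $26,978 = $143,892.

$143,892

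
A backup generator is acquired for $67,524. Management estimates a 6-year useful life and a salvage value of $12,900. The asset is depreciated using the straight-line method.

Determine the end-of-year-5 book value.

$22,004

Depreciable base = $67,524 − $12,900 = $54,624.
Annual expense = $54,624 / 6 = $9,104.
End of year 1: book value $58,420.
End of year 2: book value $49,316.
End of year 3: book value $40,212.
End of year 4: book value $31,108.
End of year 5: book value $22,004.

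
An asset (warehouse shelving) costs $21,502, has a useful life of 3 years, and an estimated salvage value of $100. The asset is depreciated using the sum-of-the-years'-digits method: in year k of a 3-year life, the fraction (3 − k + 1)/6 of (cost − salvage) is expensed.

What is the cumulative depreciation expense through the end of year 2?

Depreciable base = $21,502 − $100 = $21,402.
Sum of the years' digits = 3+2+1 = 6.
Year 1: $21,402 × 3/6 = $10,701. Book value $10,801.
Year 2: $21,402 × 2/6 = $7,134. Book value $3,667.
Accumulated through year 2 = $21,502 − $3,667 = $17,835.

$17,835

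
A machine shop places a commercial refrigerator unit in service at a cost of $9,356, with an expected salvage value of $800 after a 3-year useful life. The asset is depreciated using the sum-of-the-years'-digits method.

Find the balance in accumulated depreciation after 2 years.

Depreciable base = $9,356 − $800 = $8,556.
Sum of the years' digits = 3+2+1 = 6.
Year 1: $8,556 × 3/6 = $4,278. Book value $5,078.
Year 2: $8,556 × 2/6 = $2,852. Book value $2,226.
Accumulated through year 2 = $9,356 − $2,226 = $7,130.

$7,130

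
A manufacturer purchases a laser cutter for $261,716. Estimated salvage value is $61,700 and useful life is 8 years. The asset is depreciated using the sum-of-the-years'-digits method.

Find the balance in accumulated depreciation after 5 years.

$166,680

Depreciable base = $261,716 − $61,700 = $200,016.
Sum of the years' digits = 8+7+6+5+4+3+2+1 = 36.
Year 1: $200,016 × 8/36 = $44,448. Book value $217,268.
Year 2: $200,016 × 7/36 = $38,892. Book value $178,376.
Year 3: $200,016 × 6/36 = $33,336. Book value $145,040.
Year 4: $200,016 × 5/36 = $27,780. Book value $117,260.
Year 5: $200,016 × 4/36 = $22,224. Book value $95,036.
Accumulated through year 5 = $261,716 − $95,036 = $166,680.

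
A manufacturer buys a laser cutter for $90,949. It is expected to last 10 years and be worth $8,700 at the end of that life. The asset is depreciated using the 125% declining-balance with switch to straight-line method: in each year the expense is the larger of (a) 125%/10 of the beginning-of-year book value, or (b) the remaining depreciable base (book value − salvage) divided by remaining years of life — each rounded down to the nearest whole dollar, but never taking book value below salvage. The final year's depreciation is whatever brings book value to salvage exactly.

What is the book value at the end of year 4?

Depreciable base = $90,949 − $8,700 = $82,249.
Year 1: DB = ⌊$90,949 × 125%/10⌋ = $11,368; SL = ⌊$82,249/10⌋ = $8,224 → take DB $11,368. Book value $79,581.
Year 2: DB = ⌊$79,581 × 125%/10⌋ = $9,947; SL = ⌊$70,881/9⌋ = $7,875 → take DB $9,947. Book value $69,634.
Year 3: DB = ⌊$69,634 × 125%/10⌋ = $8,704; SL = ⌊$60,934/8⌋ = $7,616 → take DB $8,704. Book value $60,930.
Year 4: DB = ⌊$60,930 × 125%/10⌋ = $7,616; SL = ⌊$52,230/7⌋ = $7,461 → take DB $7,616. Book value $53,314.

$53,314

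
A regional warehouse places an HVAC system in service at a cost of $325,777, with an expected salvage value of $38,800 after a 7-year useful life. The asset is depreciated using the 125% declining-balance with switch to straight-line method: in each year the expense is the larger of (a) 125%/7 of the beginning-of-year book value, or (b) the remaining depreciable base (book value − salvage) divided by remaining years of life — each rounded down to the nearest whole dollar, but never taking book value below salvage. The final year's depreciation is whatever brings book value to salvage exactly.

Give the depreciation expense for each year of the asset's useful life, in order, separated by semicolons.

$58,174; $47,786; $39,253; $35,441; $35,441; $35,441; $35,441

Depreciable base = $325,777 − $38,800 = $286,977.
Year 1: DB = ⌊$325,777 × 125%/7⌋ = $58,174; SL = ⌊$286,977/7⌋ = $40,996 → take DB $58,174. Book value $267,603.
Year 2: DB = ⌊$267,603 × 125%/7⌋ = $47,786; SL = ⌊$228,803/6⌋ = $38,133 → take DB $47,786. Book value $219,817.
Year 3: DB = ⌊$219,817 × 125%/7⌋ = $39,253; SL = ⌊$181,017/5⌋ = $36,203 → take DB $39,253. Book value $180,564.
Year 4: DB = ⌊$180,564 × 125%/7⌋ = $32,243; SL = ⌊$141,764/4⌋ = $35,441 → take SL $35,441. Book value $145,123.
Year 5: DB = ⌊$145,123 × 125%/7⌋ = $25,914; SL = ⌊$106,323/3⌋ = $35,441 → take SL $35,441. Book value $109,682.
Year 6: DB = ⌊$109,682 × 125%/7⌋ = $19,586; SL = ⌊$70,882/2⌋ = $35,441 → take SL $35,441. Book value $74,241.
Year 7 (final): $74,241 − $38,800 = $35,441. Book value $38,800.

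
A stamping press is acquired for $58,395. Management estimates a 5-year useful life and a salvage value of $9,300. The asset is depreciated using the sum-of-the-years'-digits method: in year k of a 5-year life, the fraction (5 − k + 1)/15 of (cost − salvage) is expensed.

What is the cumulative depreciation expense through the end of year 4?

Depreciable base = $58,395 − $9,300 = $49,095.
Sum of the years' digits = 5+4+3+2+1 = 15.
Year 1: $49,095 × 5/15 = $16,365. Book value $42,030.
Year 2: $49,095 × 4/15 = $13,092. Book value $28,938.
Year 3: $49,095 × 3/15 = $9,819. Book value $19,119.
Year 4: $49,095 × 2/15 = $6,546. Book value $12,573.
Accumulated through year 4 = $58,395 − $12,573 = $45,822.

$45,822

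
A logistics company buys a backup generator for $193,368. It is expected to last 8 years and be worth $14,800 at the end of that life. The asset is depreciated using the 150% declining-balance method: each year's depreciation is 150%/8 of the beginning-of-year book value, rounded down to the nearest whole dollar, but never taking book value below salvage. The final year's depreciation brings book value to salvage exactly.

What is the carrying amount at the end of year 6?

Depreciable base = $193,368 − $14,800 = $178,568.
Year 1: ⌊$193,368 × 150%/8⌋ = $36,256. Book value $157,112.
Year 2: ⌊$157,112 × 150%/8⌋ = $29,458. Book value $127,654.
Year 3: ⌊$127,654 × 150%/8⌋ = $23,935. Book value $103,719.
Year 4: ⌊$103,719 × 150%/8⌋ = $19,447. Book value $84,272.
Year 5: ⌊$84,272 × 150%/8⌋ = $15,801. Book value $68,471.
Year 6: ⌊$68,471 × 150%/8⌋ = $12,838. Book value $55,633.

$55,633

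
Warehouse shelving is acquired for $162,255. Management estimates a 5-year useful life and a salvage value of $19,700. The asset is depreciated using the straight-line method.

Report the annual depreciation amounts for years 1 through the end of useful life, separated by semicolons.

$28,511; $28,511; $28,511; $28,511; $28,511

Depreciable base = $162,255 − $19,700 = $142,555.
Annual expense = $142,555 / 5 = $28,511.
End of year 1: book value $133,744.
End of year 2: book value $105,233.
End of year 3: book value $76,722.
End of year 4: book value $48,211.
End of year 5: book value $19,700.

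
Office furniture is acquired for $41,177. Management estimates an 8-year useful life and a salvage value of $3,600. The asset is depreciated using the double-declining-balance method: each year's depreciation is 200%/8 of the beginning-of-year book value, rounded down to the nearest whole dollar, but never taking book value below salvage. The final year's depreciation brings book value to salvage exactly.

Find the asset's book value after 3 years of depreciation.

Depreciable base = $41,177 − $3,600 = $37,577.
Year 1: ⌊$41,177 × 200%/8⌋ = $10,294. Book value $30,883.
Year 2: ⌊$30,883 × 200%/8⌋ = $7,720. Book value $23,163.
Year 3: ⌊$23,163 × 200%/8⌋ = $5,790. Book value $17,373.

$17,373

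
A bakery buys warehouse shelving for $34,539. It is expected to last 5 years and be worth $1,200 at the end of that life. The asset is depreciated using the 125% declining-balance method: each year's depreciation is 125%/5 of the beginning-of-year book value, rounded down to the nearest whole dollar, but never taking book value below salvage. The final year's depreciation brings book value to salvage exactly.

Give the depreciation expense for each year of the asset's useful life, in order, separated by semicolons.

$8,634; $6,476; $4,857; $3,643; $9,729

Depreciable base = $34,539 − $1,200 = $33,339.
Year 1: ⌊$34,539 × 125%/5⌋ = $8,634. Book value $25,905.
Year 2: ⌊$25,905 × 125%/5⌋ = $6,476. Book value $19,429.
Year 3: ⌊$19,429 × 125%/5⌋ = $4,857. Book value $14,572.
Year 4: ⌊$14,572 × 125%/5⌋ = $3,643. Book value $10,929.
Year 5 (final): $10,929 − $1,200 = $9,729. Book value $1,200.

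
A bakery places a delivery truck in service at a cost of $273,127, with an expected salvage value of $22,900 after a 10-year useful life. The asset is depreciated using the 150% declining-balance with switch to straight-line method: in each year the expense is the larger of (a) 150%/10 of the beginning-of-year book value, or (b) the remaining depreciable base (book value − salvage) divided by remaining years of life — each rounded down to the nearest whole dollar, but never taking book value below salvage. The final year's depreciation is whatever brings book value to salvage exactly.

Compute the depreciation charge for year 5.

$21,386

Depreciable base = $273,127 − $22,900 = $250,227.
Year 1: DB = ⌊$273,127 × 150%/10⌋ = $40,969; SL = ⌊$250,227/10⌋ = $25,022 → take DB $40,969. Book value $232,158.
Year 2: DB = ⌊$232,158 × 150%/10⌋ = $34,823; SL = ⌊$209,258/9⌋ = $23,250 → take DB $34,823. Book value $197,335.
Year 3: DB = ⌊$197,335 × 150%/10⌋ = $29,600; SL = ⌊$174,435/8⌋ = $21,804 → take DB $29,600. Book value $167,735.
Year 4: DB = ⌊$167,735 × 150%/10⌋ = $25,160; SL = ⌊$144,835/7⌋ = $20,690 → take DB $25,160. Book value $142,575.
Year 5: DB = ⌊$142,575 × 150%/10⌋ = $21,386; SL = ⌊$119,675/6⌋ = $19,945 → take DB $21,386. Book value $121,189.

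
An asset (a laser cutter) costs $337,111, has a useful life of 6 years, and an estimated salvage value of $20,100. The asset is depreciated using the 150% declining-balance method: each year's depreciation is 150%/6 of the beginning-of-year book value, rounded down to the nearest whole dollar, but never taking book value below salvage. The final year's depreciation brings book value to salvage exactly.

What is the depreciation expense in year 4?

Depreciable base = $337,111 − $20,100 = $317,011.
Year 1: ⌊$337,111 × 150%/6⌋ = $84,277. Book value $252,834.
Year 2: ⌊$252,834 × 150%/6⌋ = $63,208. Book value $189,626.
Year 3: ⌊$189,626 × 150%/6⌋ = $47,406. Book value $142,220.
Year 4: ⌊$142,220 × 150%/6⌋ = $35,555. Book value $106,665.

$35,555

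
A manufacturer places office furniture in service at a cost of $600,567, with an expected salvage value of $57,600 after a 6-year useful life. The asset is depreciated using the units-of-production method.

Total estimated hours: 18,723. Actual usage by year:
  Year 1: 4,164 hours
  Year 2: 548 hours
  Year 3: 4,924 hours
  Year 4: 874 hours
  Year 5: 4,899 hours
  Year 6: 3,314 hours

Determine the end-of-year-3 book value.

Depreciable base = $600,567 − $57,600 = $542,967.
Rate = $542,967 / 18,723 hours = $29 per hour.
Year 1: 4,164 × $29 = $120,756. Book value $479,811.
Year 2: 548 × $29 = $15,892. Book value $463,919.
Year 3: 4,924 × $29 = $142,796. Book value $321,123.

$321,123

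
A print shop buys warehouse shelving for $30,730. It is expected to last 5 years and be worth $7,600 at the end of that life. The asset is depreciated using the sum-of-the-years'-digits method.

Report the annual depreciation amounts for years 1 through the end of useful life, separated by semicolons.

$7,710; $6,168; $4,626; $3,084; $1,542

Depreciable base = $30,730 − $7,600 = $23,130.
Sum of the years' digits = 5+4+3+2+1 = 15.
Year 1: $23,130 × 5/15 = $7,710. Book value $23,020.
Year 2: $23,130 × 4/15 = $6,168. Book value $16,852.
Year 3: $23,130 × 3/15 = $4,626. Book value $12,226.
Year 4: $23,130 × 2/15 = $3,084. Book value $9,142.
Year 5: $23,130 × 1/15 = $1,542. Book value $7,600.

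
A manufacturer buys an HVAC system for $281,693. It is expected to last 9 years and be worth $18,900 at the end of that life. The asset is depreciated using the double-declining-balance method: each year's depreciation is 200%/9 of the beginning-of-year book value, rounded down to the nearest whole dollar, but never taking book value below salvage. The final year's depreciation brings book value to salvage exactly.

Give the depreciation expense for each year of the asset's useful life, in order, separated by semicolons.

$62,598; $48,687; $37,868; $29,453; $22,908; $17,817; $13,858; $10,778; $18,826

Depreciable base = $281,693 − $18,900 = $262,793.
Year 1: ⌊$281,693 × 200%/9⌋ = $62,598. Book value $219,095.
Year 2: ⌊$219,095 × 200%/9⌋ = $48,687. Book value $170,408.
Year 3: ⌊$170,408 × 200%/9⌋ = $37,868. Book value $132,540.
Year 4: ⌊$132,540 × 200%/9⌋ = $29,453. Book value $103,087.
Year 5: ⌊$103,087 × 200%/9⌋ = $22,908. Book value $80,179.
Year 6: ⌊$80,179 × 200%/9⌋ = $17,817. Book value $62,362.
Year 7: ⌊$62,362 × 200%/9⌋ = $13,858. Book value $48,504.
Year 8: ⌊$48,504 × 200%/9⌋ = $10,778. Book value $37,726.
Year 9 (final): $37,726 − $18,900 = $18,826. Book value $18,900.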